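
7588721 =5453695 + 2135026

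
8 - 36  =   - 28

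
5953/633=9 + 256/633  =  9.40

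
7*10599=74193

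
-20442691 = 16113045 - 36555736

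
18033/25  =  721 + 8/25 = 721.32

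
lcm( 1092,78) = 1092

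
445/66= 445/66  =  6.74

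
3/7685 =3/7685 = 0.00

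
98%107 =98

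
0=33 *0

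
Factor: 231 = 3^1*7^1*11^1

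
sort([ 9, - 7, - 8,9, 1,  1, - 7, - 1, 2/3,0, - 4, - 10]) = [ - 10, - 8,-7, - 7, - 4, -1, 0, 2/3, 1, 1, 9,9] 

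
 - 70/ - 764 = 35/382 = 0.09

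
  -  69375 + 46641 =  - 22734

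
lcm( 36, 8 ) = 72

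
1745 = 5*349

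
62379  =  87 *717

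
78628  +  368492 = 447120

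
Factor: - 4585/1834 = -2^( - 1)*5^1 =-5/2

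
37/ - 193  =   - 37/193 = -0.19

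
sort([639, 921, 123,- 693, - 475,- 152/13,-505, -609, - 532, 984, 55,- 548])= [ - 693, - 609, - 548, - 532,-505, - 475,-152/13,55, 123, 639,  921 , 984] 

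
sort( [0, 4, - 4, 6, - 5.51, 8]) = [-5.51,  -  4, 0,4, 6,8 ] 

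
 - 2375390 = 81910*( - 29 )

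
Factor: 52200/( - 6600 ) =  - 3^1*11^(  -  1)*29^1 = - 87/11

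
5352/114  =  892/19 = 46.95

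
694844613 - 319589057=375255556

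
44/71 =44/71 = 0.62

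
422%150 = 122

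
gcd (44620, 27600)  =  460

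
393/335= 1 + 58/335 = 1.17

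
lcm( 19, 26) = 494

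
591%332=259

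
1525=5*305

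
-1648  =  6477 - 8125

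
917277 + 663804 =1581081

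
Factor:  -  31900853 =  - 31900853^1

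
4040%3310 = 730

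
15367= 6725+8642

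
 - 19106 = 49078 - 68184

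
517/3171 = 517/3171 = 0.16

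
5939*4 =23756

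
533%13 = 0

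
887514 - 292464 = 595050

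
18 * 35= 630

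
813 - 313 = 500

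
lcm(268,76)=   5092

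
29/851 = 29/851 = 0.03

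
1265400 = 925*1368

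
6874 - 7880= -1006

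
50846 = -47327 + 98173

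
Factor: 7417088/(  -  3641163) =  - 2^8 * 3^( -1)*7^1*4139^1 * 1213721^ ( - 1)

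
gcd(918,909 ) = 9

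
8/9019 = 8/9019 = 0.00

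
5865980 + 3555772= 9421752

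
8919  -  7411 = 1508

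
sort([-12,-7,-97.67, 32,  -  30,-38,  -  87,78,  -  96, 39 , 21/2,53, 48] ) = [-97.67, - 96 , - 87, - 38,-30, - 12, - 7, 21/2,32, 39,48,53,78 ]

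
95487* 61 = 5824707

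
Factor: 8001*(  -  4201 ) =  - 33612201 = -  3^2*7^1*127^1*4201^1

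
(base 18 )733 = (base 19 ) 687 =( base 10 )2325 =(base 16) 915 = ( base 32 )28L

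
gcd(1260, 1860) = 60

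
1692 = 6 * 282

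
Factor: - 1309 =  - 7^1*11^1*17^1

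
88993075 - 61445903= 27547172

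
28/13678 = 2/977= 0.00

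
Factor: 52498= 2^1*26249^1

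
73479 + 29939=103418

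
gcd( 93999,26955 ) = 3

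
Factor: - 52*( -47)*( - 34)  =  -83096 = -  2^3*13^1*17^1*47^1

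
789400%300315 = 188770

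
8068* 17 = 137156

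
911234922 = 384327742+526907180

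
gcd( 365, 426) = 1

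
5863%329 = 270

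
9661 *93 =898473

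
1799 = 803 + 996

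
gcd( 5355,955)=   5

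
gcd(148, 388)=4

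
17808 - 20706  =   - 2898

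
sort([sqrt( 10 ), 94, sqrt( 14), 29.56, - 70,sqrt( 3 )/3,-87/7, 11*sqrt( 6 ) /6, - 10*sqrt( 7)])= [  -  70 , - 10*sqrt( 7),-87/7, sqrt(3)/3,sqrt( 10 ) , sqrt(14 ),11 * sqrt(6) /6,29.56,94] 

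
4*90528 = 362112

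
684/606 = 114/101= 1.13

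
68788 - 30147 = 38641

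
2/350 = 1/175 = 0.01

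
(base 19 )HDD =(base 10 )6397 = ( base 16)18FD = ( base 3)22202221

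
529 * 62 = 32798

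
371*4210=1561910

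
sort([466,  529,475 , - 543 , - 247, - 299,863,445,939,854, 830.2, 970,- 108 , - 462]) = [ - 543, - 462, - 299, - 247,-108, 445, 466,475, 529, 830.2, 854,  863, 939,970] 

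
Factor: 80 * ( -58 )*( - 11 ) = 2^5*5^1*11^1 * 29^1 = 51040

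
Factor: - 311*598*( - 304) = 56537312 = 2^5*13^1*19^1* 23^1*311^1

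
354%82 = 26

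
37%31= 6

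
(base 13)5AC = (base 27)19f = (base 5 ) 12422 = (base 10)987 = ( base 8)1733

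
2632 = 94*28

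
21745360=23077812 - 1332452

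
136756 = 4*34189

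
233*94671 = 22058343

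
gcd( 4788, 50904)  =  252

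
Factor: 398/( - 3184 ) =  - 1/8 = -  2^( - 3 ) 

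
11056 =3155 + 7901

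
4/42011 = 4/42011  =  0.00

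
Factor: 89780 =2^2*5^1*67^2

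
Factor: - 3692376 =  - 2^3 *3^2*51283^1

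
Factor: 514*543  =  279102 =2^1*3^1*181^1*257^1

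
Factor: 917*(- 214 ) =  - 2^1*7^1 * 107^1*131^1 = - 196238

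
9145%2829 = 658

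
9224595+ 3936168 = 13160763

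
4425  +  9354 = 13779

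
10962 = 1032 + 9930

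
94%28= 10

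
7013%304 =21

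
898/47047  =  898/47047 = 0.02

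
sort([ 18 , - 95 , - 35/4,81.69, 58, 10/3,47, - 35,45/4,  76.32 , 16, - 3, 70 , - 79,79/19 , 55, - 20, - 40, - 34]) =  [ - 95, - 79, - 40, - 35, - 34,-20, - 35/4,  -  3,  10/3, 79/19,45/4,16,18 , 47, 55, 58 , 70, 76.32,81.69 ]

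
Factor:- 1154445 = - 3^1*5^1*76963^1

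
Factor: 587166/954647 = 2^1*3^1*479^( - 1)*1993^ (- 1)*97861^1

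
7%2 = 1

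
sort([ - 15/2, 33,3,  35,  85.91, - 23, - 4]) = [ - 23, - 15/2, - 4, 3, 33, 35, 85.91]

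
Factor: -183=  - 3^1*61^1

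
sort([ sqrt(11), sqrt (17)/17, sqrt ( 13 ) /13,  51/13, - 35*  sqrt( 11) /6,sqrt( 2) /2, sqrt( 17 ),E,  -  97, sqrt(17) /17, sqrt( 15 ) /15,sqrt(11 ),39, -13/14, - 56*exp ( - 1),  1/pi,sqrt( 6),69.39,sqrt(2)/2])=[  -  97,-56*exp( - 1), - 35*sqrt(11 ) /6,- 13/14,sqrt(17)/17,sqrt( 17 )/17,sqrt(15)/15,sqrt(13)/13,1/pi, sqrt ( 2 )/2, sqrt( 2) /2, sqrt( 6 ), E,sqrt(11 ),  sqrt(11 ),51/13,  sqrt(17),  39,69.39]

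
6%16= 6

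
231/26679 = 77/8893 =0.01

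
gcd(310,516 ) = 2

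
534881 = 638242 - 103361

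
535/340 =107/68 =1.57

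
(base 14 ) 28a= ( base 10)514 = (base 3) 201001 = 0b1000000010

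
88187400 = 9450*9332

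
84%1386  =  84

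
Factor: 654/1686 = 109^1*281^( - 1) = 109/281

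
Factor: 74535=3^1*5^1*4969^1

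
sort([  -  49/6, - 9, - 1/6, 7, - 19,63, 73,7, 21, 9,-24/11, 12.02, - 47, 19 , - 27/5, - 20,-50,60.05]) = [ - 50, - 47, - 20, - 19, - 9, - 49/6,-27/5,  -  24/11,- 1/6, 7,7, 9,12.02, 19,21,60.05,63,73]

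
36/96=3/8=0.38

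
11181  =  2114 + 9067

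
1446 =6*241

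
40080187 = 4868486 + 35211701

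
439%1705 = 439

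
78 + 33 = 111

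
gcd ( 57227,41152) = 643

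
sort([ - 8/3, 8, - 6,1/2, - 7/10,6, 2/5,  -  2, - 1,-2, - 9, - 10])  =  [-10,-9, - 6, - 8/3, - 2, - 2 , - 1, - 7/10, 2/5, 1/2 , 6,8 ]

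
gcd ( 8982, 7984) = 998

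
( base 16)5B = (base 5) 331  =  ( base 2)1011011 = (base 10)91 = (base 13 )70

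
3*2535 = 7605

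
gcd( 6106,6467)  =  1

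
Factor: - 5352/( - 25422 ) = 4/19 = 2^2*19^(-1) 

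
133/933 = 133/933 = 0.14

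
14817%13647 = 1170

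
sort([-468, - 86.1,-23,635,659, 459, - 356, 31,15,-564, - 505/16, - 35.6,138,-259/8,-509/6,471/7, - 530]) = [ - 564,-530, -468, - 356,-86.1,-509/6, - 35.6,- 259/8, - 505/16, - 23,15,31,  471/7, 138,459, 635,659]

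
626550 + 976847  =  1603397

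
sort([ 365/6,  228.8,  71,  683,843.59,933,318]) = [ 365/6,71,228.8,318, 683, 843.59,933]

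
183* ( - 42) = -7686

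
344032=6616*52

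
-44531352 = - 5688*7829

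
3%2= 1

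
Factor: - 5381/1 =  - 5381^1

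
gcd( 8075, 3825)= 425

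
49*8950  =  438550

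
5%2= 1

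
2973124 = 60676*49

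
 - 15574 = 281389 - 296963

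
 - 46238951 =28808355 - 75047306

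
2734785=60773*45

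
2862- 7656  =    -  4794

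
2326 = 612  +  1714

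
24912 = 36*692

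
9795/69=141  +  22/23 = 141.96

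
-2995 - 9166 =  - 12161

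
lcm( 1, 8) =8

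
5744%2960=2784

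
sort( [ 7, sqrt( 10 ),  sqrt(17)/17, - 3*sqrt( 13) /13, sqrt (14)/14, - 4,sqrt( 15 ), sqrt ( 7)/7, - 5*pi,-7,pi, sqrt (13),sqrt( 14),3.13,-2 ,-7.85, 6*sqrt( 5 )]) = [  -  5*pi , - 7.85, - 7, - 4,- 2,-3*sqrt(13)/13,  sqrt(17 )/17,sqrt( 14)/14,sqrt(7 ) /7,3.13,pi, sqrt (10),sqrt( 13),sqrt(14) , sqrt( 15),7 , 6*sqrt( 5) ]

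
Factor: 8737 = 8737^1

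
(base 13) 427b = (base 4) 2100030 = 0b10010000001100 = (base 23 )ha5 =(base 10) 9228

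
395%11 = 10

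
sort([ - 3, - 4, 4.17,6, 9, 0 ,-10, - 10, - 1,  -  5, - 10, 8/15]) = [ - 10,- 10, - 10, - 5, - 4, - 3, - 1,0, 8/15,4.17, 6, 9 ] 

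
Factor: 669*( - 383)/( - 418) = 2^(  -  1)*3^1*11^(-1 )*19^( - 1)*223^1 * 383^1 =256227/418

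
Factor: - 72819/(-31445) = 3^4*5^( - 1) * 19^(  -  1 )*29^1*31^1*331^( - 1)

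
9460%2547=1819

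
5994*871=5220774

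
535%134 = 133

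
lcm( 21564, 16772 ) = 150948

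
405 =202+203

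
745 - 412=333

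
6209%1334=873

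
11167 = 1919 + 9248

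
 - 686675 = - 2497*275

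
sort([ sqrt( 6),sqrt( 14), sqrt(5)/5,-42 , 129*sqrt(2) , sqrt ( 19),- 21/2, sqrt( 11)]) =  [ - 42, - 21/2,sqrt (5 )/5,sqrt (6), sqrt( 11),sqrt( 14), sqrt( 19), 129*sqrt ( 2)] 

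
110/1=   110= 110.00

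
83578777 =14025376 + 69553401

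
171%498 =171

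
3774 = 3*1258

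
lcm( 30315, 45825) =1970475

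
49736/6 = 24868/3 = 8289.33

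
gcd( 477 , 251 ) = 1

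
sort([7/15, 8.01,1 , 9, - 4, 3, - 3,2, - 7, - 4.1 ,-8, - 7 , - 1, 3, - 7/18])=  [ - 8,-7 ,  -  7, - 4.1, - 4,  -  3, - 1, - 7/18, 7/15, 1, 2, 3, 3, 8.01, 9]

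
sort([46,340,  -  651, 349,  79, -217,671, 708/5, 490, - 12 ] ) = [  -  651,-217, - 12, 46, 79,708/5, 340, 349, 490, 671 ]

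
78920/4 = 19730 = 19730.00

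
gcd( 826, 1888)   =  118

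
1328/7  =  189  +  5/7= 189.71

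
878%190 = 118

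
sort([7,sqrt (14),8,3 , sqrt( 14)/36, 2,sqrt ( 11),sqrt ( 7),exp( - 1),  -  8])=[-8,  sqrt ( 14) /36,exp( - 1),2,sqrt( 7 ),  3, sqrt(11), sqrt(14 ), 7, 8]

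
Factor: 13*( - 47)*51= - 31161 = - 3^1 * 13^1 *17^1*47^1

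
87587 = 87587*1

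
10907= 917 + 9990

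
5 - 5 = 0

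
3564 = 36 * 99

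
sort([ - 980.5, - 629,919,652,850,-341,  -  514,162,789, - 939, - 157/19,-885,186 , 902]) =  [ - 980.5, - 939, - 885, - 629,- 514,-341, -157/19,162,186,652,789, 850,902,919 ]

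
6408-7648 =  - 1240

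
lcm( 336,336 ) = 336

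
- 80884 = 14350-95234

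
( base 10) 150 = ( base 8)226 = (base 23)6c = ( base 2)10010110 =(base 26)5k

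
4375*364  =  1592500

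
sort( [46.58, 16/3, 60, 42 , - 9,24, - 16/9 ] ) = [ - 9, - 16/9, 16/3,24, 42,46.58,60] 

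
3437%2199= 1238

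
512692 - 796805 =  - 284113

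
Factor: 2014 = 2^1*19^1*53^1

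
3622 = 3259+363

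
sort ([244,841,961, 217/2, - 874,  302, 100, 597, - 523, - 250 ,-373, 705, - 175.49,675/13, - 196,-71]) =[ - 874, - 523,-373, - 250, -196, - 175.49, - 71, 675/13, 100, 217/2,244, 302, 597, 705, 841, 961]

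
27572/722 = 13786/361 = 38.19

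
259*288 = 74592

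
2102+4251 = 6353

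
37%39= 37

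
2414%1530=884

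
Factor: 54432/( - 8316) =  - 72/11 = - 2^3 * 3^2 *11^(- 1 ) 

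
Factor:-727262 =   -  2^1*29^1*12539^1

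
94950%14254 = 9426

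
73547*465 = 34199355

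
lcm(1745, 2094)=10470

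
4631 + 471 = 5102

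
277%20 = 17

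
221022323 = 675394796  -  454372473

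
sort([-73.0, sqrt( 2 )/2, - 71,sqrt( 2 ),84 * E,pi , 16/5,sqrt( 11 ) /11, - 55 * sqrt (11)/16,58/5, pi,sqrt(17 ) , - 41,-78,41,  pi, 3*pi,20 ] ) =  [  -  78, - 73.0, - 71, - 41, - 55 * sqrt (11)/16,sqrt(11 )/11, sqrt( 2 ) /2, sqrt ( 2) , pi, pi,pi,16/5,sqrt( 17),3*pi,58/5, 20, 41,84*  E ] 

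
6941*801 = 5559741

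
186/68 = 93/34 = 2.74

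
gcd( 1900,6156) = 76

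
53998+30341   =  84339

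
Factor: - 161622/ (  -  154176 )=2^( - 5 )*3^2*11^(-1)*41^1 =369/352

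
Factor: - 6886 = -2^1*11^1*313^1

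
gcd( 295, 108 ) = 1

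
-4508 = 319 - 4827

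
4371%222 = 153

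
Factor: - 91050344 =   -  2^3*7^1*11^1 * 79^1*1871^1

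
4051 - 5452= - 1401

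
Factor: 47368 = 2^3 * 31^1*191^1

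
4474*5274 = 23595876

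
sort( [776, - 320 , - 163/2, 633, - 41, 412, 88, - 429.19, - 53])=[ - 429.19, - 320, -163/2,-53, - 41,88, 412, 633, 776]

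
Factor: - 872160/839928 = - 460/443  =  - 2^2*5^1 * 23^1*443^( - 1 )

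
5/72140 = 1/14428  =  0.00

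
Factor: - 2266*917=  - 2077922 =- 2^1*7^1*11^1 *103^1*131^1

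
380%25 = 5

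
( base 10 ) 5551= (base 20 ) DHB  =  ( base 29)6HC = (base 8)12657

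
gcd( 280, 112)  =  56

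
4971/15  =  331 + 2/5 = 331.40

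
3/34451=3/34451 = 0.00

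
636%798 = 636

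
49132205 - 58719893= - 9587688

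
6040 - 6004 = 36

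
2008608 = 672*2989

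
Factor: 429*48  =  20592 = 2^4 * 3^2*11^1*13^1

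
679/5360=679/5360 =0.13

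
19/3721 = 19/3721  =  0.01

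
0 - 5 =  - 5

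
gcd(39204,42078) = 6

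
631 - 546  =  85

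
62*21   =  1302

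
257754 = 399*646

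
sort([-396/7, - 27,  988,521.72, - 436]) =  [-436,-396/7 ,-27, 521.72, 988]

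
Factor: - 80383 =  - 31^1*2593^1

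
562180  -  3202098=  - 2639918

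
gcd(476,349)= 1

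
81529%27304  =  26921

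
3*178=534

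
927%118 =101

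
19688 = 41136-21448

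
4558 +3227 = 7785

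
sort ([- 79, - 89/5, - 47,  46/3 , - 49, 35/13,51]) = [ - 79, - 49, - 47,- 89/5, 35/13,  46/3,51 ]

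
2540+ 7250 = 9790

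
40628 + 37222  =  77850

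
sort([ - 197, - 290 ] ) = [  -  290, - 197] 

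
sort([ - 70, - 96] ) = [  -  96, - 70]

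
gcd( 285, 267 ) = 3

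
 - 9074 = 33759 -42833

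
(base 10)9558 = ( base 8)22526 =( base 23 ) i1d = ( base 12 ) 5646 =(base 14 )36aa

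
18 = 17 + 1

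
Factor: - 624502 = -2^1*312251^1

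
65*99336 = 6456840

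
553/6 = 92+1/6 = 92.17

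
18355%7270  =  3815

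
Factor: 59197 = 59197^1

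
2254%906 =442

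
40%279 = 40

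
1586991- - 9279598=10866589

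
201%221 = 201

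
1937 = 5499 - 3562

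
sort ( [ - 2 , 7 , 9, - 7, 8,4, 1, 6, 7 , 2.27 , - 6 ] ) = [ - 7, - 6, - 2, 1,2.27, 4, 6 , 7, 7, 8, 9] 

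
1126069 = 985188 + 140881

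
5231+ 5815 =11046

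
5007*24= 120168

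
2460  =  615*4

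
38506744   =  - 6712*( - 5737) 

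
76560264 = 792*96667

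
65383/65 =65383/65 = 1005.89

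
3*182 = 546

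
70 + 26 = 96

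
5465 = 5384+81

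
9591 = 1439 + 8152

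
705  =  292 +413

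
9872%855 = 467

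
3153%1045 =18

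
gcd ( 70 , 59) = 1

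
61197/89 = 61197/89 = 687.61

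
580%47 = 16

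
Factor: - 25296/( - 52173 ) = 16/33 =2^4*3^ ( - 1)*11^( - 1 ) 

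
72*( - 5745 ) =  - 413640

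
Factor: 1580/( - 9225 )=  - 316/1845 = -2^2*3^( - 2)* 5^( - 1) *41^( - 1)*79^1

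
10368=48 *216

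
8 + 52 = 60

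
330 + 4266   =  4596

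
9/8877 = 3/2959 = 0.00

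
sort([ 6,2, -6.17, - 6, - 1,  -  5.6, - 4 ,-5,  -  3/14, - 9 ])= [ - 9, - 6.17, - 6 , - 5.6, -5, - 4 ,-1,-3/14,  2,  6] 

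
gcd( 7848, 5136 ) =24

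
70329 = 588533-518204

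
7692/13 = 591 + 9/13=591.69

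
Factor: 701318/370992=2^( - 3)*3^(-1)*17^1 * 59^ ( - 1 )*131^( - 1)*20627^1 = 350659/185496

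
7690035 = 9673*795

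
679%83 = 15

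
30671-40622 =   -  9951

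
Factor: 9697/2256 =2^( - 4) * 3^( - 1 )* 47^( - 1 )*9697^1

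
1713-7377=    - 5664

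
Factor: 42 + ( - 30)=12   =  2^2*3^1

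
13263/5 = 13263/5 =2652.60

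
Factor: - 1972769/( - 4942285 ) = 5^( - 1)*47^( - 1)  *  293^1*6733^1*21031^(  -  1 )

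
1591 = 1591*1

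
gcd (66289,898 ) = 1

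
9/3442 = 9/3442 = 0.00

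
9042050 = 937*9650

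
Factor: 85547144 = 2^3*47^1*227519^1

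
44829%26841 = 17988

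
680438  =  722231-41793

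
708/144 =4 + 11/12 = 4.92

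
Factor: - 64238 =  - 2^1*32119^1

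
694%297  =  100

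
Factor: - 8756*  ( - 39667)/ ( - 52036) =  - 86831063/13009 = - 11^1*199^1*13009^ ( - 1)*39667^1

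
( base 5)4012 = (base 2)111111011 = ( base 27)IL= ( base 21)133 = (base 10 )507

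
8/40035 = 8/40035  =  0.00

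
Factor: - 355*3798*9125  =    -  12303146250 = - 2^1 * 3^2*5^4*71^1  *  73^1*  211^1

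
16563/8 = 2070 + 3/8 = 2070.38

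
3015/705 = 201/47 = 4.28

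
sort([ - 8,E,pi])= [ - 8,E,pi]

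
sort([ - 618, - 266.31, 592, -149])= [ - 618, - 266.31, - 149, 592 ]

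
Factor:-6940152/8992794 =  - 2^2*3^1 *41^1*2351^1*1498799^(- 1) = - 1156692/1498799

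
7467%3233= 1001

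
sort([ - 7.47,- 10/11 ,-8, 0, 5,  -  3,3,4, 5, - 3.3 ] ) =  [-8, - 7.47, - 3.3, - 3,-10/11, 0,3,4,5 , 5 ] 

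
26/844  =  13/422 = 0.03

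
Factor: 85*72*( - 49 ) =- 299880 =-2^3*3^2*5^1*7^2*17^1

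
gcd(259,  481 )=37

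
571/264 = 571/264  =  2.16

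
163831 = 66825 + 97006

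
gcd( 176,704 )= 176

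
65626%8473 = 6315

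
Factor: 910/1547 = 2^1 * 5^1*17^(-1 )= 10/17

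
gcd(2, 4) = 2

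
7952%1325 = 2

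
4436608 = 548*8096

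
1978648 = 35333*56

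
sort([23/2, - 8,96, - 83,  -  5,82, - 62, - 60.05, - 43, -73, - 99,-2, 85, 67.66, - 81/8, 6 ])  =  [ - 99, - 83, - 73, - 62 ,  -  60.05,  -  43, - 81/8, - 8,-5,-2,6,23/2,67.66, 82, 85  ,  96]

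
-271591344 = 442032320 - 713623664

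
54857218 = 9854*5567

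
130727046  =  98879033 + 31848013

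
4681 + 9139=13820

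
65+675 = 740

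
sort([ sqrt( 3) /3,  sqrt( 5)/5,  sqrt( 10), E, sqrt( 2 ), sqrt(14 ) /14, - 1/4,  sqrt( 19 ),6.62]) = [ - 1/4, sqrt( 14) /14,sqrt(5)/5,sqrt( 3 )/3,sqrt (2),E, sqrt(10),sqrt(19 ),6.62]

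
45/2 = 45/2  =  22.50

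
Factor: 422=2^1*211^1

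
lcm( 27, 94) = 2538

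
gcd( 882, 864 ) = 18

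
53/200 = 53/200 = 0.27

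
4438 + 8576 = 13014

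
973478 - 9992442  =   - 9018964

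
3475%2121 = 1354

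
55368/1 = 55368 = 55368.00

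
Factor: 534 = 2^1 * 3^1*89^1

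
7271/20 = 7271/20 = 363.55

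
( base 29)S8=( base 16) 334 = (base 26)15E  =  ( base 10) 820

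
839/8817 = 839/8817 = 0.10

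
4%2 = 0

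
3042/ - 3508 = - 1521/1754 = - 0.87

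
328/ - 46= - 8 + 20/23  =  - 7.13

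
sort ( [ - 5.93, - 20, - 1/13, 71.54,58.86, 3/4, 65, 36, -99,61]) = [ - 99,-20,-5.93, - 1/13, 3/4,36, 58.86,61, 65, 71.54 ]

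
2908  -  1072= 1836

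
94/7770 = 47/3885 = 0.01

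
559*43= 24037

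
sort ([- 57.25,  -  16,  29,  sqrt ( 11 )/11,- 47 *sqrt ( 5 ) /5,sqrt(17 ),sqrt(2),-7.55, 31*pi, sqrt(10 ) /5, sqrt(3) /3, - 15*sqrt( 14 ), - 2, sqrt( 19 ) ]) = [ - 57.25, -15*sqrt(14),-47 *sqrt( 5 ) /5 ,-16, - 7.55, - 2,sqrt( 11) /11,  sqrt(3)/3, sqrt(10)/5,sqrt(2 ),sqrt( 17 ),  sqrt(19 ), 29,31*pi] 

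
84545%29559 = 25427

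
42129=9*4681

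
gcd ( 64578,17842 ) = 2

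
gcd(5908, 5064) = 844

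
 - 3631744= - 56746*64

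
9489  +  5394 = 14883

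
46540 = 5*9308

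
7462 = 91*82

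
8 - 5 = 3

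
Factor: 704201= 47^1*14983^1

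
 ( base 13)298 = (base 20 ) 133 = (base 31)ET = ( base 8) 717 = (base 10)463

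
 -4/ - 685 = 4/685 = 0.01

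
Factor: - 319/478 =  - 2^(-1)*11^1*29^1*239^ ( - 1 )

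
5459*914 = 4989526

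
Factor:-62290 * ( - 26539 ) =1653114310 = 2^1 *5^1*6229^1*26539^1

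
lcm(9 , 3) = 9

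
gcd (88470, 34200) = 90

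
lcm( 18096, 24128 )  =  72384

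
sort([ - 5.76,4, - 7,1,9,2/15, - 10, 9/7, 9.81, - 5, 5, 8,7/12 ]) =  [ - 10,-7, - 5.76, - 5,2/15,7/12,1  ,  9/7,  4,5, 8,9, 9.81 ]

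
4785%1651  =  1483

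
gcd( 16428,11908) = 4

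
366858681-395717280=-28858599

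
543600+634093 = 1177693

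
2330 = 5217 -2887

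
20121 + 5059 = 25180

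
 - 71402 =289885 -361287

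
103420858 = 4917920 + 98502938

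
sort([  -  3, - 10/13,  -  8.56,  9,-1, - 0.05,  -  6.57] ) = [ - 8.56 ,-6.57, - 3,-1,  -  10/13,- 0.05,9]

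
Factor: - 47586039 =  - 3^1*61^1*457^1*569^1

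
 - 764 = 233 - 997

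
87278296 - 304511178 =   -  217232882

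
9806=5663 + 4143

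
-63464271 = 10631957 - 74096228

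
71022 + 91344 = 162366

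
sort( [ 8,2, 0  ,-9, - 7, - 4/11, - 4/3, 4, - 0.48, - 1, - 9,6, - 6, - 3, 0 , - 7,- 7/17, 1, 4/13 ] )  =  [ - 9, - 9, - 7,- 7, - 6, - 3, - 4/3,-1, - 0.48, - 7/17, - 4/11,0, 0,  4/13,  1, 2, 4, 6 , 8 ]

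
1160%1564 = 1160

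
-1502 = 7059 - 8561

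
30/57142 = 15/28571 = 0.00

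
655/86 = 7 + 53/86 = 7.62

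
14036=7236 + 6800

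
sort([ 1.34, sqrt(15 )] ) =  [ 1.34, sqrt( 15) ]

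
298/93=3 + 19/93=3.20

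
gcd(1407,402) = 201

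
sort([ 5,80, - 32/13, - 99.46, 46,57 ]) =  [ - 99.46, - 32/13,  5,46,57,80]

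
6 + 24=30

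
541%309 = 232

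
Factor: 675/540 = 2^ (- 2 )*5^1 = 5/4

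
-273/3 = -91=-91.00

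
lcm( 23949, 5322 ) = 47898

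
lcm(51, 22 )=1122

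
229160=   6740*34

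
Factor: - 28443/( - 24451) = 3^1*7^( - 2)*19^1 = 57/49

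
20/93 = 20/93 = 0.22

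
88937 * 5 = 444685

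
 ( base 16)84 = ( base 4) 2010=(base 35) 3r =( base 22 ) 60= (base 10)132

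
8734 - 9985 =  - 1251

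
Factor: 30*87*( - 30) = - 2^2*3^3*5^2*29^1 =- 78300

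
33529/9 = 3725 + 4/9 =3725.44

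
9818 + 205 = 10023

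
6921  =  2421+4500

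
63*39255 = 2473065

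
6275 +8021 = 14296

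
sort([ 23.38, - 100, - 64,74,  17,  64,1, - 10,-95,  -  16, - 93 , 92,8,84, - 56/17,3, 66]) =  [  -  100, -95, -93, - 64, - 16, - 10,-56/17,  1,3,8, 17,23.38,64,66, 74,84, 92 ] 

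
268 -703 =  - 435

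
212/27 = 7 +23/27 = 7.85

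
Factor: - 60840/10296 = -65/11 = - 5^1*11^( - 1 )*13^1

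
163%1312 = 163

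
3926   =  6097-2171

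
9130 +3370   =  12500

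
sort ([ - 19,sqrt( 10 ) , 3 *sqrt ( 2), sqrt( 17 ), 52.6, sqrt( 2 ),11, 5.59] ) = [ - 19, sqrt( 2), sqrt( 10), sqrt(17) , 3*sqrt( 2), 5.59, 11,52.6]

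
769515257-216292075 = 553223182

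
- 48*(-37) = 1776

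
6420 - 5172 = 1248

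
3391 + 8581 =11972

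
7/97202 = 1/13886 = 0.00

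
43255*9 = 389295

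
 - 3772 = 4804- 8576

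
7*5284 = 36988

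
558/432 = 31/24=1.29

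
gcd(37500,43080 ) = 60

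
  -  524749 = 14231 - 538980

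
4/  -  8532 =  - 1/2133=- 0.00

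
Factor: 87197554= 2^1*23^1 * 1895599^1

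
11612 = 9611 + 2001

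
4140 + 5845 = 9985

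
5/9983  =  5/9983 =0.00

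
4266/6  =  711=711.00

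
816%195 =36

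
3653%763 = 601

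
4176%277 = 21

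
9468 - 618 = 8850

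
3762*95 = 357390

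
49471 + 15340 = 64811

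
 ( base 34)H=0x11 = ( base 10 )17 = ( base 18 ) H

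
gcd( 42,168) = 42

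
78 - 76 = 2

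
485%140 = 65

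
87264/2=43632 = 43632.00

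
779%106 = 37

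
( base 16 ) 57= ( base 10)87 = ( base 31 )2p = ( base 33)2l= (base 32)2N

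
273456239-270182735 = 3273504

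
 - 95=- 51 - 44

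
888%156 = 108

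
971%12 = 11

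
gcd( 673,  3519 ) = 1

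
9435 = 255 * 37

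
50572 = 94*538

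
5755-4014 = 1741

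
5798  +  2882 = 8680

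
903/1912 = 903/1912  =  0.47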